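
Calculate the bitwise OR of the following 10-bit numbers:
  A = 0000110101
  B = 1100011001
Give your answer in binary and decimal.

Apply | to each column (1 where either bit is 1):
  0000110101
| 1100011001
------------
  1100111101

Answer: 1100111101 (829)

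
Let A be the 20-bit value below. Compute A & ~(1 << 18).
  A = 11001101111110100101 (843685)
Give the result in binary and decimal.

Mask = ~(1 << 18) = 10111111111111111111
Bit 18 of A is 1, so AND-ing with the mask clears it to 0.
  11001101111110100101
& 10111111111111111111
----------------------
  10001101111110100101

Answer: 10001101111110100101 (581541)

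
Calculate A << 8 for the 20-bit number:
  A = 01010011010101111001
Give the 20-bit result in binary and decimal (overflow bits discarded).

Shift left by 8: drop the top 8 bit(s), append 8 zero(s) on the right.
  01010011010101111001  ->  discard [01010011], keep [010101111001], append 00000000
= 01010111100100000000

Answer: 01010111100100000000 (358656)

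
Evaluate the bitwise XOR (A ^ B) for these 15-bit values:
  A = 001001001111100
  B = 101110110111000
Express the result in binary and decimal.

Apply ^ to each column (1 where bits differ):
  001001001111100
^ 101110110111000
-----------------
  100111111000100

Answer: 100111111000100 (20420)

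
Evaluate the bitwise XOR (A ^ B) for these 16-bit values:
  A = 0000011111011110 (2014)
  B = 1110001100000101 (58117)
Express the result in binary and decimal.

Apply ^ to each column (1 where bits differ):
  0000011111011110
^ 1110001100000101
------------------
  1110010011011011

Answer: 1110010011011011 (58587)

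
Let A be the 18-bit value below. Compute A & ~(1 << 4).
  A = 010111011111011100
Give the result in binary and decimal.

Mask = ~(1 << 4) = 111111111111101111
Bit 4 of A is 1, so AND-ing with the mask clears it to 0.
  010111011111011100
& 111111111111101111
--------------------
  010111011111001100

Answer: 010111011111001100 (96204)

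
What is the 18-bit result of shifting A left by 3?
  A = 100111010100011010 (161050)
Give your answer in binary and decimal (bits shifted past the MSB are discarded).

Shift left by 3: drop the top 3 bit(s), append 3 zero(s) on the right.
  100111010100011010  ->  discard [100], keep [111010100011010], append 000
= 111010100011010000

Answer: 111010100011010000 (239824)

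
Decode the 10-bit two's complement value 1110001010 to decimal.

MSB is 1, so the value is negative. Find the magnitude:
1. Invert bits:  0001110101
2. Add 1:        0001110110  = 118
3. Apply sign:   -118

Answer: -118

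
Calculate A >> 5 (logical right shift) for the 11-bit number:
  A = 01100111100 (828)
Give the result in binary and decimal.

Logical shift right by 5: drop the bottom 5 bit(s), prepend 5 zero(s) on the left.
  01100111100  ->  keep [011001], discard [11100], prepend 00000
= 00000011001

Answer: 00000011001 (25)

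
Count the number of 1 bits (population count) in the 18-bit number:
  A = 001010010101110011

001010010101110011
1-bits at positions (from bit 0 = LSB): 0, 1, 4, 5, 6, 8, 10, 13, 15
Count = 9

Answer: 9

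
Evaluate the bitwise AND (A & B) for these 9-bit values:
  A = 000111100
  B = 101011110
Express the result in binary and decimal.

Apply & to each column (1 only where both bits are 1):
  000111100
& 101011110
-----------
  000011100

Answer: 000011100 (28)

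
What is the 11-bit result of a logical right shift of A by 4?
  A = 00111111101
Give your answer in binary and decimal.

Logical shift right by 4: drop the bottom 4 bit(s), prepend 4 zero(s) on the left.
  00111111101  ->  keep [0011111], discard [1101], prepend 0000
= 00000011111

Answer: 00000011111 (31)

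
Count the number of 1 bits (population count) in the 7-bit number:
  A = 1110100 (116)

1110100
1-bits at positions (from bit 0 = LSB): 2, 4, 5, 6
Count = 4

Answer: 4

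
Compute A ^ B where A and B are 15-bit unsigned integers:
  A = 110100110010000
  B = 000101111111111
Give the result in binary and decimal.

Apply ^ to each column (1 where bits differ):
  110100110010000
^ 000101111111111
-----------------
  110001001101111

Answer: 110001001101111 (25199)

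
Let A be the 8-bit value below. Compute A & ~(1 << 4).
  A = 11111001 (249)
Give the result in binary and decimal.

Mask = ~(1 << 4) = 11101111
Bit 4 of A is 1, so AND-ing with the mask clears it to 0.
  11111001
& 11101111
----------
  11101001

Answer: 11101001 (233)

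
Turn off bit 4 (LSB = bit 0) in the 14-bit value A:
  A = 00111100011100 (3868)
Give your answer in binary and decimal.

Mask = ~(1 << 4) = 11111111101111
Bit 4 of A is 1, so AND-ing with the mask clears it to 0.
  00111100011100
& 11111111101111
----------------
  00111100001100

Answer: 00111100001100 (3852)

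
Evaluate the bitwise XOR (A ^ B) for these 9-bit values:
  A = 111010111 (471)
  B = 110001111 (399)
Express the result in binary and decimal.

Apply ^ to each column (1 where bits differ):
  111010111
^ 110001111
-----------
  001011000

Answer: 001011000 (88)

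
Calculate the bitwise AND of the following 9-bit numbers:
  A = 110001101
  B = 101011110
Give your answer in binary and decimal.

Apply & to each column (1 only where both bits are 1):
  110001101
& 101011110
-----------
  100001100

Answer: 100001100 (268)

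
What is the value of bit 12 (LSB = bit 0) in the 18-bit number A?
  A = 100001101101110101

Bit 12 is the 13th from the right.
  100001101101110101
       ^
That bit is 1.

Answer: 1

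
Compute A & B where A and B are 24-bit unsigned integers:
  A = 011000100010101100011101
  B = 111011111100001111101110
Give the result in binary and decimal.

Apply & to each column (1 only where both bits are 1):
  011000100010101100011101
& 111011111100001111101110
--------------------------
  011000100000001100001100

Answer: 011000100000001100001100 (6423308)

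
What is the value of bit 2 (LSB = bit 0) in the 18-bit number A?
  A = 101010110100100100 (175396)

Bit 2 is the 3rd from the right.
  101010110100100100
                 ^
That bit is 1.

Answer: 1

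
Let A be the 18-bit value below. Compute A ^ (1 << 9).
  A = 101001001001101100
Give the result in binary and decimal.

Mask = 1 << 9 = 000000001000000000
Bit 9 of A is 1; XOR with the mask flips it to 0.
  101001001001101100
^ 000000001000000000
--------------------
  101001000001101100

Answer: 101001000001101100 (168044)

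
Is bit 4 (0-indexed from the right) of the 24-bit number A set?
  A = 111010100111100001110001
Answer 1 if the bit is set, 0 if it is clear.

Bit 4 is the 5th from the right.
  111010100111100001110001
                     ^
That bit is 1.

Answer: 1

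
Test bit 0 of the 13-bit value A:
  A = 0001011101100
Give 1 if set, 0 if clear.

Bit 0 is the 1st from the right.
  0001011101100
              ^
That bit is 0.

Answer: 0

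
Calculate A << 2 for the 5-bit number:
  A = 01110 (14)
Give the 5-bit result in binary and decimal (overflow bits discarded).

Shift left by 2: drop the top 2 bit(s), append 2 zero(s) on the right.
  01110  ->  discard [01], keep [110], append 00
= 11000

Answer: 11000 (24)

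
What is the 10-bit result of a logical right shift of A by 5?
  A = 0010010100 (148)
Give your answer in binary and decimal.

Logical shift right by 5: drop the bottom 5 bit(s), prepend 5 zero(s) on the left.
  0010010100  ->  keep [00100], discard [10100], prepend 00000
= 0000000100

Answer: 0000000100 (4)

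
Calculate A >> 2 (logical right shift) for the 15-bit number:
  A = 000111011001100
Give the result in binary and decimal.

Logical shift right by 2: drop the bottom 2 bit(s), prepend 2 zero(s) on the left.
  000111011001100  ->  keep [0001110110011], discard [00], prepend 00
= 000001110110011

Answer: 000001110110011 (947)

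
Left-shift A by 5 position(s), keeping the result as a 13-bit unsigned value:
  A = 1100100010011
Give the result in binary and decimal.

Shift left by 5: drop the top 5 bit(s), append 5 zero(s) on the right.
  1100100010011  ->  discard [11001], keep [00010011], append 00000
= 0001001100000

Answer: 0001001100000 (608)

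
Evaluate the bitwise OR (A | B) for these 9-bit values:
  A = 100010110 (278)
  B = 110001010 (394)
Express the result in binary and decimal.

Apply | to each column (1 where either bit is 1):
  100010110
| 110001010
-----------
  110011110

Answer: 110011110 (414)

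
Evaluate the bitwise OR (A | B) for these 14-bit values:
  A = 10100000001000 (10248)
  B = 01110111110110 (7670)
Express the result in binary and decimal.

Apply | to each column (1 where either bit is 1):
  10100000001000
| 01110111110110
----------------
  11110111111110

Answer: 11110111111110 (15870)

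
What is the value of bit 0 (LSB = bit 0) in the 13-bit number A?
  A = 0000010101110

Bit 0 is the 1st from the right.
  0000010101110
              ^
That bit is 0.

Answer: 0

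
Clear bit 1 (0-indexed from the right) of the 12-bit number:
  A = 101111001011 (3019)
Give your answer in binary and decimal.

Mask = ~(1 << 1) = 111111111101
Bit 1 of A is 1, so AND-ing with the mask clears it to 0.
  101111001011
& 111111111101
--------------
  101111001001

Answer: 101111001001 (3017)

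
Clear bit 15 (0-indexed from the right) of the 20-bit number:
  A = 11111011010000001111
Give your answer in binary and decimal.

Mask = ~(1 << 15) = 11110111111111111111
Bit 15 of A is 1, so AND-ing with the mask clears it to 0.
  11111011010000001111
& 11110111111111111111
----------------------
  11110011010000001111

Answer: 11110011010000001111 (996367)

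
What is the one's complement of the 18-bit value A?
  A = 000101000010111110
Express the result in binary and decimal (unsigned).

Flip each bit (0->1, 1->0):
  000101000010111110
  111010111101000001

Answer: 111010111101000001 (241473)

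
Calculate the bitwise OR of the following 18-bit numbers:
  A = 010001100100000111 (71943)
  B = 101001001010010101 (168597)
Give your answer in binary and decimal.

Apply | to each column (1 where either bit is 1):
  010001100100000111
| 101001001010010101
--------------------
  111001101110010111

Answer: 111001101110010111 (236439)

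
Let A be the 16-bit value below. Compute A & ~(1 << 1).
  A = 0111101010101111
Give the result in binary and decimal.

Mask = ~(1 << 1) = 1111111111111101
Bit 1 of A is 1, so AND-ing with the mask clears it to 0.
  0111101010101111
& 1111111111111101
------------------
  0111101010101101

Answer: 0111101010101101 (31405)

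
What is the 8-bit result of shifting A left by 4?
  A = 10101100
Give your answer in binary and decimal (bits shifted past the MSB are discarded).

Shift left by 4: drop the top 4 bit(s), append 4 zero(s) on the right.
  10101100  ->  discard [1010], keep [1100], append 0000
= 11000000

Answer: 11000000 (192)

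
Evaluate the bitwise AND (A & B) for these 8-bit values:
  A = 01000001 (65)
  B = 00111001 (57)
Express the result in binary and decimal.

Apply & to each column (1 only where both bits are 1):
  01000001
& 00111001
----------
  00000001

Answer: 00000001 (1)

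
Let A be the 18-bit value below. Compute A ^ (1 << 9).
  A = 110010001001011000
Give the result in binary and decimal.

Mask = 1 << 9 = 000000001000000000
Bit 9 of A is 1; XOR with the mask flips it to 0.
  110010001001011000
^ 000000001000000000
--------------------
  110010000001011000

Answer: 110010000001011000 (204888)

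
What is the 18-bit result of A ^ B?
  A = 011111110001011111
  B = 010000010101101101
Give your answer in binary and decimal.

Apply ^ to each column (1 where bits differ):
  011111110001011111
^ 010000010101101101
--------------------
  001111100100110010

Answer: 001111100100110010 (63794)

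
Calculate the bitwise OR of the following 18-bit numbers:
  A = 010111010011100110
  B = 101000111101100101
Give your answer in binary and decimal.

Apply | to each column (1 where either bit is 1):
  010111010011100110
| 101000111101100101
--------------------
  111111111111100111

Answer: 111111111111100111 (262119)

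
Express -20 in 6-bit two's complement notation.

1. Binary of +20:  010100
2. Invert bits:     101011
3. Add 1:           101100

Answer: 101100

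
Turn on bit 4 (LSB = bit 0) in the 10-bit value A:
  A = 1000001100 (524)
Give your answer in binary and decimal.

Mask = 1 << 4 = 0000010000
Bit 4 of A is 0, so OR-ing with the mask flips it to 1.
  1000001100
| 0000010000
------------
  1000011100

Answer: 1000011100 (540)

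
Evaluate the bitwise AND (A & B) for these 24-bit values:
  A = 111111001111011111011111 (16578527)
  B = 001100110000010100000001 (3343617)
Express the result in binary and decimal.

Apply & to each column (1 only where both bits are 1):
  111111001111011111011111
& 001100110000010100000001
--------------------------
  001100000000010100000001

Answer: 001100000000010100000001 (3147009)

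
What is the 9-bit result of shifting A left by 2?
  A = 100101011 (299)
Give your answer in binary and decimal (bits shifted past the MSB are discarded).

Shift left by 2: drop the top 2 bit(s), append 2 zero(s) on the right.
  100101011  ->  discard [10], keep [0101011], append 00
= 010101100

Answer: 010101100 (172)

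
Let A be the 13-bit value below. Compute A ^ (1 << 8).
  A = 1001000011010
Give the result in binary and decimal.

Mask = 1 << 8 = 0000100000000
Bit 8 of A is 0; XOR with the mask flips it to 1.
  1001000011010
^ 0000100000000
---------------
  1001100011010

Answer: 1001100011010 (4890)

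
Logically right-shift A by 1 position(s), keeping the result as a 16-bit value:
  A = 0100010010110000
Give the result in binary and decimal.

Logical shift right by 1: drop the bottom 1 bit(s), prepend 1 zero(s) on the left.
  0100010010110000  ->  keep [010001001011000], discard [0], prepend 0
= 0010001001011000

Answer: 0010001001011000 (8792)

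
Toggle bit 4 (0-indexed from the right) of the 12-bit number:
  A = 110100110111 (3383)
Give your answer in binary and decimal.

Mask = 1 << 4 = 000000010000
Bit 4 of A is 1; XOR with the mask flips it to 0.
  110100110111
^ 000000010000
--------------
  110100100111

Answer: 110100100111 (3367)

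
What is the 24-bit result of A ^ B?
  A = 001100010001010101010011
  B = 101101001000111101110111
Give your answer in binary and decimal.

Apply ^ to each column (1 where bits differ):
  001100010001010101010011
^ 101101001000111101110111
--------------------------
  100001011001101000100100

Answer: 100001011001101000100100 (8755748)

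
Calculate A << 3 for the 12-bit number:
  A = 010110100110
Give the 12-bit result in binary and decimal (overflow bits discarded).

Shift left by 3: drop the top 3 bit(s), append 3 zero(s) on the right.
  010110100110  ->  discard [010], keep [110100110], append 000
= 110100110000

Answer: 110100110000 (3376)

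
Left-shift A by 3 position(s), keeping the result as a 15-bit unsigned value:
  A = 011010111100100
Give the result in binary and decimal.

Shift left by 3: drop the top 3 bit(s), append 3 zero(s) on the right.
  011010111100100  ->  discard [011], keep [010111100100], append 000
= 010111100100000

Answer: 010111100100000 (12064)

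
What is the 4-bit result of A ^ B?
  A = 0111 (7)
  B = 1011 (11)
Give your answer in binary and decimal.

Apply ^ to each column (1 where bits differ):
  0111
^ 1011
------
  1100

Answer: 1100 (12)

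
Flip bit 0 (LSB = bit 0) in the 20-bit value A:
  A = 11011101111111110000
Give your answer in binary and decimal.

Mask = 1 << 0 = 00000000000000000001
Bit 0 of A is 0; XOR with the mask flips it to 1.
  11011101111111110000
^ 00000000000000000001
----------------------
  11011101111111110001

Answer: 11011101111111110001 (909297)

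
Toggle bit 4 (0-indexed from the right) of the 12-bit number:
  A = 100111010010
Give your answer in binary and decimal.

Mask = 1 << 4 = 000000010000
Bit 4 of A is 1; XOR with the mask flips it to 0.
  100111010010
^ 000000010000
--------------
  100111000010

Answer: 100111000010 (2498)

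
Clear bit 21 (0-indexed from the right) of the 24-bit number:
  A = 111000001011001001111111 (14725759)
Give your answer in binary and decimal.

Mask = ~(1 << 21) = 110111111111111111111111
Bit 21 of A is 1, so AND-ing with the mask clears it to 0.
  111000001011001001111111
& 110111111111111111111111
--------------------------
  110000001011001001111111

Answer: 110000001011001001111111 (12628607)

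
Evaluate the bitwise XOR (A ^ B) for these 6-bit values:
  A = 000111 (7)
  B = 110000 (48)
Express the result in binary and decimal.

Apply ^ to each column (1 where bits differ):
  000111
^ 110000
--------
  110111

Answer: 110111 (55)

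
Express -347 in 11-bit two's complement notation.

1. Binary of +347:  00101011011
2. Invert bits:     11010100100
3. Add 1:           11010100101

Answer: 11010100101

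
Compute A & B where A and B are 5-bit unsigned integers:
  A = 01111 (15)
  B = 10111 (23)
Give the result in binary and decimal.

Apply & to each column (1 only where both bits are 1):
  01111
& 10111
-------
  00111

Answer: 00111 (7)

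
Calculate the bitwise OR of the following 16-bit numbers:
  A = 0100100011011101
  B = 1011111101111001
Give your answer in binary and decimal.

Apply | to each column (1 where either bit is 1):
  0100100011011101
| 1011111101111001
------------------
  1111111111111101

Answer: 1111111111111101 (65533)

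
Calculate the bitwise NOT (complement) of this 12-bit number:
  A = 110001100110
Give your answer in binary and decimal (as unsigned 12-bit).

Flip each bit (0->1, 1->0):
  110001100110
  001110011001

Answer: 001110011001 (921)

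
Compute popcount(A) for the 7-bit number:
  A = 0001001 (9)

0001001
1-bits at positions (from bit 0 = LSB): 0, 3
Count = 2

Answer: 2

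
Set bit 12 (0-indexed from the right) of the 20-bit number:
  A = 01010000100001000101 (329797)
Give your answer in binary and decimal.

Mask = 1 << 12 = 00000001000000000000
Bit 12 of A is 0, so OR-ing with the mask flips it to 1.
  01010000100001000101
| 00000001000000000000
----------------------
  01010001100001000101

Answer: 01010001100001000101 (333893)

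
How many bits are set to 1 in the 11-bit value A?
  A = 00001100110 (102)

00001100110
1-bits at positions (from bit 0 = LSB): 1, 2, 5, 6
Count = 4

Answer: 4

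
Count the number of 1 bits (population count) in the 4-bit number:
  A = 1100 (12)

1100
1-bits at positions (from bit 0 = LSB): 2, 3
Count = 2

Answer: 2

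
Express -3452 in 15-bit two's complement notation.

1. Binary of +3452:  000110101111100
2. Invert bits:     111001010000011
3. Add 1:           111001010000100

Answer: 111001010000100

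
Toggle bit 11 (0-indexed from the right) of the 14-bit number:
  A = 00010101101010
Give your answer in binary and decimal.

Mask = 1 << 11 = 00100000000000
Bit 11 of A is 0; XOR with the mask flips it to 1.
  00010101101010
^ 00100000000000
----------------
  00110101101010

Answer: 00110101101010 (3434)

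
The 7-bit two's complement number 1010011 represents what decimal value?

MSB is 1, so the value is negative. Find the magnitude:
1. Invert bits:  0101100
2. Add 1:        0101101  = 45
3. Apply sign:   -45

Answer: -45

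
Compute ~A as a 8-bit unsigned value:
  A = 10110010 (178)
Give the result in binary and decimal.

Flip each bit (0->1, 1->0):
  10110010
  01001101

Answer: 01001101 (77)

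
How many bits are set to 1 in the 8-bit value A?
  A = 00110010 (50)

00110010
1-bits at positions (from bit 0 = LSB): 1, 4, 5
Count = 3

Answer: 3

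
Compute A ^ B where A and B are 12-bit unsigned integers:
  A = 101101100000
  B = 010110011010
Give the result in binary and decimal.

Apply ^ to each column (1 where bits differ):
  101101100000
^ 010110011010
--------------
  111011111010

Answer: 111011111010 (3834)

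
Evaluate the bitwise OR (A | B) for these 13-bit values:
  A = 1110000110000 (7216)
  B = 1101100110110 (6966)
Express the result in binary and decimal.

Apply | to each column (1 where either bit is 1):
  1110000110000
| 1101100110110
---------------
  1111100110110

Answer: 1111100110110 (7990)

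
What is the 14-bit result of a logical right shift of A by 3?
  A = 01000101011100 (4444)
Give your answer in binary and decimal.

Logical shift right by 3: drop the bottom 3 bit(s), prepend 3 zero(s) on the left.
  01000101011100  ->  keep [01000101011], discard [100], prepend 000
= 00001000101011

Answer: 00001000101011 (555)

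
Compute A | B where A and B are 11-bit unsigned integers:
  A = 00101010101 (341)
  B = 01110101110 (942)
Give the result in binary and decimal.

Apply | to each column (1 where either bit is 1):
  00101010101
| 01110101110
-------------
  01111111111

Answer: 01111111111 (1023)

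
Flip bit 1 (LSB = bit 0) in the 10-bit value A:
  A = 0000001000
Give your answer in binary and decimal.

Mask = 1 << 1 = 0000000010
Bit 1 of A is 0; XOR with the mask flips it to 1.
  0000001000
^ 0000000010
------------
  0000001010

Answer: 0000001010 (10)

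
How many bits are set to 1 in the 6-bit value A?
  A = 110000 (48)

110000
1-bits at positions (from bit 0 = LSB): 4, 5
Count = 2

Answer: 2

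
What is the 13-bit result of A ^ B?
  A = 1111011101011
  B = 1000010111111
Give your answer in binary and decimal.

Apply ^ to each column (1 where bits differ):
  1111011101011
^ 1000010111111
---------------
  0111001010100

Answer: 0111001010100 (3668)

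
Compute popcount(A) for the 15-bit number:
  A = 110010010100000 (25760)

110010010100000
1-bits at positions (from bit 0 = LSB): 5, 7, 10, 13, 14
Count = 5

Answer: 5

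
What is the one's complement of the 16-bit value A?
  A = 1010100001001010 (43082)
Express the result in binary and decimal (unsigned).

Flip each bit (0->1, 1->0):
  1010100001001010
  0101011110110101

Answer: 0101011110110101 (22453)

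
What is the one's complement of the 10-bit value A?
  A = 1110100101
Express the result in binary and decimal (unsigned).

Flip each bit (0->1, 1->0):
  1110100101
  0001011010

Answer: 0001011010 (90)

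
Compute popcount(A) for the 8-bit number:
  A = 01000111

01000111
1-bits at positions (from bit 0 = LSB): 0, 1, 2, 6
Count = 4

Answer: 4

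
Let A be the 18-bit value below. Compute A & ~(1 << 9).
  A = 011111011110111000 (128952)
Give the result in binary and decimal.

Mask = ~(1 << 9) = 111111110111111111
Bit 9 of A is 1, so AND-ing with the mask clears it to 0.
  011111011110111000
& 111111110111111111
--------------------
  011111010110111000

Answer: 011111010110111000 (128440)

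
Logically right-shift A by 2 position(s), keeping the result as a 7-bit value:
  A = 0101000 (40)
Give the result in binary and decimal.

Logical shift right by 2: drop the bottom 2 bit(s), prepend 2 zero(s) on the left.
  0101000  ->  keep [01010], discard [00], prepend 00
= 0001010

Answer: 0001010 (10)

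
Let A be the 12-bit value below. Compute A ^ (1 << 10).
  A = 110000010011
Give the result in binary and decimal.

Mask = 1 << 10 = 010000000000
Bit 10 of A is 1; XOR with the mask flips it to 0.
  110000010011
^ 010000000000
--------------
  100000010011

Answer: 100000010011 (2067)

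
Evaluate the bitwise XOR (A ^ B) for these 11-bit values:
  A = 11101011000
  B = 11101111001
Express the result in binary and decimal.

Apply ^ to each column (1 where bits differ):
  11101011000
^ 11101111001
-------------
  00000100001

Answer: 00000100001 (33)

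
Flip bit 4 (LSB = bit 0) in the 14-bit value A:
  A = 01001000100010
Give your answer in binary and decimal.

Mask = 1 << 4 = 00000000010000
Bit 4 of A is 0; XOR with the mask flips it to 1.
  01001000100010
^ 00000000010000
----------------
  01001000110010

Answer: 01001000110010 (4658)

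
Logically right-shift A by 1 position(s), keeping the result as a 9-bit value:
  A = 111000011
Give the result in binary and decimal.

Logical shift right by 1: drop the bottom 1 bit(s), prepend 1 zero(s) on the left.
  111000011  ->  keep [11100001], discard [1], prepend 0
= 011100001

Answer: 011100001 (225)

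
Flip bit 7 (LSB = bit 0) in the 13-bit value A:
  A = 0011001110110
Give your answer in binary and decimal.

Mask = 1 << 7 = 0000010000000
Bit 7 of A is 0; XOR with the mask flips it to 1.
  0011001110110
^ 0000010000000
---------------
  0011011110110

Answer: 0011011110110 (1782)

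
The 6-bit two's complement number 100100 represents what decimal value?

MSB is 1, so the value is negative. Find the magnitude:
1. Invert bits:  011011
2. Add 1:        011100  = 28
3. Apply sign:   -28

Answer: -28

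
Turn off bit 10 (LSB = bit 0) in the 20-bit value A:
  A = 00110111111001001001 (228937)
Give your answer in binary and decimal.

Mask = ~(1 << 10) = 11111111101111111111
Bit 10 of A is 1, so AND-ing with the mask clears it to 0.
  00110111111001001001
& 11111111101111111111
----------------------
  00110111101001001001

Answer: 00110111101001001001 (227913)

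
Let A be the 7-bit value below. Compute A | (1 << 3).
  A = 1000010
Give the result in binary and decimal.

Mask = 1 << 3 = 0001000
Bit 3 of A is 0, so OR-ing with the mask flips it to 1.
  1000010
| 0001000
---------
  1001010

Answer: 1001010 (74)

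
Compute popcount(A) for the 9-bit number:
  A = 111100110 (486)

111100110
1-bits at positions (from bit 0 = LSB): 1, 2, 5, 6, 7, 8
Count = 6

Answer: 6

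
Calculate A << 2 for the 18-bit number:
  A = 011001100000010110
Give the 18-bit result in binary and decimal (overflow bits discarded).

Shift left by 2: drop the top 2 bit(s), append 2 zero(s) on the right.
  011001100000010110  ->  discard [01], keep [1001100000010110], append 00
= 100110000001011000

Answer: 100110000001011000 (155736)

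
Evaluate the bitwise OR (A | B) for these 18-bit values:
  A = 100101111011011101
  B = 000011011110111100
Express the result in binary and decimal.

Apply | to each column (1 where either bit is 1):
  100101111011011101
| 000011011110111100
--------------------
  100111111111111101

Answer: 100111111111111101 (163837)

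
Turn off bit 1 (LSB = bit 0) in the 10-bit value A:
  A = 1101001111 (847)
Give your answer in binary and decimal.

Mask = ~(1 << 1) = 1111111101
Bit 1 of A is 1, so AND-ing with the mask clears it to 0.
  1101001111
& 1111111101
------------
  1101001101

Answer: 1101001101 (845)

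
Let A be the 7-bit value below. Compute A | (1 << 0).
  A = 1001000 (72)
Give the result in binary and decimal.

Mask = 1 << 0 = 0000001
Bit 0 of A is 0, so OR-ing with the mask flips it to 1.
  1001000
| 0000001
---------
  1001001

Answer: 1001001 (73)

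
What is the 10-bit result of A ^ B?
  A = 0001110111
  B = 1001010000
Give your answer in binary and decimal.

Apply ^ to each column (1 where bits differ):
  0001110111
^ 1001010000
------------
  1000100111

Answer: 1000100111 (551)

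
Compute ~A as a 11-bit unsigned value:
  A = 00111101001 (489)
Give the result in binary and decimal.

Flip each bit (0->1, 1->0):
  00111101001
  11000010110

Answer: 11000010110 (1558)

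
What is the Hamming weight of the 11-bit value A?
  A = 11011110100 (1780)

11011110100
1-bits at positions (from bit 0 = LSB): 2, 4, 5, 6, 7, 9, 10
Count = 7

Answer: 7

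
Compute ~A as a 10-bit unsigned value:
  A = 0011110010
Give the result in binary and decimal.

Flip each bit (0->1, 1->0):
  0011110010
  1100001101

Answer: 1100001101 (781)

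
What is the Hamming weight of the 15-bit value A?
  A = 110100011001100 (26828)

110100011001100
1-bits at positions (from bit 0 = LSB): 2, 3, 6, 7, 11, 13, 14
Count = 7

Answer: 7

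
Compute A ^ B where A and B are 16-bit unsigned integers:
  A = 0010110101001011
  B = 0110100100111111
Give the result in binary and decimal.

Apply ^ to each column (1 where bits differ):
  0010110101001011
^ 0110100100111111
------------------
  0100010001110100

Answer: 0100010001110100 (17524)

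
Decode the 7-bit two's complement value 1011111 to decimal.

MSB is 1, so the value is negative. Find the magnitude:
1. Invert bits:  0100000
2. Add 1:        0100001  = 33
3. Apply sign:   -33

Answer: -33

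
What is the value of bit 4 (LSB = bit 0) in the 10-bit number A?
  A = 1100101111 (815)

Bit 4 is the 5th from the right.
  1100101111
       ^
That bit is 0.

Answer: 0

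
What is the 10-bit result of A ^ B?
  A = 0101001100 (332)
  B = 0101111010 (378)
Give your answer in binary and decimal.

Apply ^ to each column (1 where bits differ):
  0101001100
^ 0101111010
------------
  0000110110

Answer: 0000110110 (54)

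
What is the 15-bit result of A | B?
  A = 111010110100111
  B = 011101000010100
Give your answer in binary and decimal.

Apply | to each column (1 where either bit is 1):
  111010110100111
| 011101000010100
-----------------
  111111110110111

Answer: 111111110110111 (32695)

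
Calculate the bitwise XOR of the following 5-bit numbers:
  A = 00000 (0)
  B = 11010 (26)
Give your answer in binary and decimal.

Apply ^ to each column (1 where bits differ):
  00000
^ 11010
-------
  11010

Answer: 11010 (26)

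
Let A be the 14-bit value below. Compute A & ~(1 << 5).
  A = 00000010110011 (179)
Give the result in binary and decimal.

Mask = ~(1 << 5) = 11111111011111
Bit 5 of A is 1, so AND-ing with the mask clears it to 0.
  00000010110011
& 11111111011111
----------------
  00000010010011

Answer: 00000010010011 (147)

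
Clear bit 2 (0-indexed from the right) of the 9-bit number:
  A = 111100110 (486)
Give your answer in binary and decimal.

Mask = ~(1 << 2) = 111111011
Bit 2 of A is 1, so AND-ing with the mask clears it to 0.
  111100110
& 111111011
-----------
  111100010

Answer: 111100010 (482)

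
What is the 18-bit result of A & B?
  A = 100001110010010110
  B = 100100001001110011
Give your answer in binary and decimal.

Apply & to each column (1 only where both bits are 1):
  100001110010010110
& 100100001001110011
--------------------
  100000000000010010

Answer: 100000000000010010 (131090)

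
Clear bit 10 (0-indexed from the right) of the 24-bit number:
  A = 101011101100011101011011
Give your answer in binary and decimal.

Mask = ~(1 << 10) = 111111111111101111111111
Bit 10 of A is 1, so AND-ing with the mask clears it to 0.
  101011101100011101011011
& 111111111111101111111111
--------------------------
  101011101100001101011011

Answer: 101011101100001101011011 (11453275)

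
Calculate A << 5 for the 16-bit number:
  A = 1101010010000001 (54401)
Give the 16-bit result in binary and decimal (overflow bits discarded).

Shift left by 5: drop the top 5 bit(s), append 5 zero(s) on the right.
  1101010010000001  ->  discard [11010], keep [10010000001], append 00000
= 1001000000100000

Answer: 1001000000100000 (36896)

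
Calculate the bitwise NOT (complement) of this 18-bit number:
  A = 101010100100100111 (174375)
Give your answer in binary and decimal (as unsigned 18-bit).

Flip each bit (0->1, 1->0):
  101010100100100111
  010101011011011000

Answer: 010101011011011000 (87768)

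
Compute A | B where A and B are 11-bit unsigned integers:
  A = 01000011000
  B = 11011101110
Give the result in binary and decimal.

Apply | to each column (1 where either bit is 1):
  01000011000
| 11011101110
-------------
  11011111110

Answer: 11011111110 (1790)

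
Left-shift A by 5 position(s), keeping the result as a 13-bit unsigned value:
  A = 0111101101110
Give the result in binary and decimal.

Shift left by 5: drop the top 5 bit(s), append 5 zero(s) on the right.
  0111101101110  ->  discard [01111], keep [01101110], append 00000
= 0110111000000

Answer: 0110111000000 (3520)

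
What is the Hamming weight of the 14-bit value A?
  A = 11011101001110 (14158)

11011101001110
1-bits at positions (from bit 0 = LSB): 1, 2, 3, 6, 8, 9, 10, 12, 13
Count = 9

Answer: 9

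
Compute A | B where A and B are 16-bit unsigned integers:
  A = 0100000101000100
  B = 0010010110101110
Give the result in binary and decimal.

Apply | to each column (1 where either bit is 1):
  0100000101000100
| 0010010110101110
------------------
  0110010111101110

Answer: 0110010111101110 (26094)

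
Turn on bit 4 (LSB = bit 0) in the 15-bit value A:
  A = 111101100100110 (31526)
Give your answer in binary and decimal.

Mask = 1 << 4 = 000000000010000
Bit 4 of A is 0, so OR-ing with the mask flips it to 1.
  111101100100110
| 000000000010000
-----------------
  111101100110110

Answer: 111101100110110 (31542)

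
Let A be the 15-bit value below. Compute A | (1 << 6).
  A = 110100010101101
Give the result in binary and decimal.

Mask = 1 << 6 = 000000001000000
Bit 6 of A is 0, so OR-ing with the mask flips it to 1.
  110100010101101
| 000000001000000
-----------------
  110100011101101

Answer: 110100011101101 (26861)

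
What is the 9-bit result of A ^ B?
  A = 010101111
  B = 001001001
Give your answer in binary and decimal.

Apply ^ to each column (1 where bits differ):
  010101111
^ 001001001
-----------
  011100110

Answer: 011100110 (230)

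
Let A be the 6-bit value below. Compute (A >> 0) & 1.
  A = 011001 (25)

Bit 0 is the 1st from the right.
  011001
       ^
That bit is 1.

Answer: 1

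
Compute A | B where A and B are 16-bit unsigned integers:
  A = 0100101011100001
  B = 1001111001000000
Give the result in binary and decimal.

Apply | to each column (1 where either bit is 1):
  0100101011100001
| 1001111001000000
------------------
  1101111011100001

Answer: 1101111011100001 (57057)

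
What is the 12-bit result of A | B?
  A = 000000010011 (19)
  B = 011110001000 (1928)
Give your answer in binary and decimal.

Apply | to each column (1 where either bit is 1):
  000000010011
| 011110001000
--------------
  011110011011

Answer: 011110011011 (1947)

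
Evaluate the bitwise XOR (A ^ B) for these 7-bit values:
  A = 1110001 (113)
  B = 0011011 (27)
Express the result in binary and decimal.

Apply ^ to each column (1 where bits differ):
  1110001
^ 0011011
---------
  1101010

Answer: 1101010 (106)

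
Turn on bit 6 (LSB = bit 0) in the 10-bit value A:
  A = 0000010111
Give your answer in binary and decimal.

Mask = 1 << 6 = 0001000000
Bit 6 of A is 0, so OR-ing with the mask flips it to 1.
  0000010111
| 0001000000
------------
  0001010111

Answer: 0001010111 (87)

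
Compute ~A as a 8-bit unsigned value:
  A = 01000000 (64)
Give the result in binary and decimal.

Flip each bit (0->1, 1->0):
  01000000
  10111111

Answer: 10111111 (191)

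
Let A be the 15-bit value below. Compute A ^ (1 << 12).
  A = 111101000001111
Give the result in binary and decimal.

Mask = 1 << 12 = 001000000000000
Bit 12 of A is 1; XOR with the mask flips it to 0.
  111101000001111
^ 001000000000000
-----------------
  110101000001111

Answer: 110101000001111 (27151)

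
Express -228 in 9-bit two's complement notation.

1. Binary of +228:  011100100
2. Invert bits:     100011011
3. Add 1:           100011100

Answer: 100011100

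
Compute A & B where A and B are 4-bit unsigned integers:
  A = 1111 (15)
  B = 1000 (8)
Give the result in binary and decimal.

Apply & to each column (1 only where both bits are 1):
  1111
& 1000
------
  1000

Answer: 1000 (8)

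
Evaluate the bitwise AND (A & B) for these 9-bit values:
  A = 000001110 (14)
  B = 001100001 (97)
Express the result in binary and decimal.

Apply & to each column (1 only where both bits are 1):
  000001110
& 001100001
-----------
  000000000

Answer: 000000000 (0)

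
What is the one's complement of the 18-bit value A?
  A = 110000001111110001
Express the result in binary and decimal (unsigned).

Flip each bit (0->1, 1->0):
  110000001111110001
  001111110000001110

Answer: 001111110000001110 (64526)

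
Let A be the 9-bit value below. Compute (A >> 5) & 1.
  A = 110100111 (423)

Bit 5 is the 6th from the right.
  110100111
     ^
That bit is 1.

Answer: 1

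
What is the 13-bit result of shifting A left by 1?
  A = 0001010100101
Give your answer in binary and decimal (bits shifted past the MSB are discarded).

Shift left by 1: drop the top 1 bit(s), append 1 zero(s) on the right.
  0001010100101  ->  discard [0], keep [001010100101], append 0
= 0010101001010

Answer: 0010101001010 (1354)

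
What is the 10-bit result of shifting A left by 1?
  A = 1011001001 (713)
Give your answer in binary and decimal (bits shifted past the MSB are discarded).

Shift left by 1: drop the top 1 bit(s), append 1 zero(s) on the right.
  1011001001  ->  discard [1], keep [011001001], append 0
= 0110010010

Answer: 0110010010 (402)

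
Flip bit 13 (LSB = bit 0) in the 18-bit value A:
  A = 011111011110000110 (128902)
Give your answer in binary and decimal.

Mask = 1 << 13 = 000010000000000000
Bit 13 of A is 1; XOR with the mask flips it to 0.
  011111011110000110
^ 000010000000000000
--------------------
  011101011110000110

Answer: 011101011110000110 (120710)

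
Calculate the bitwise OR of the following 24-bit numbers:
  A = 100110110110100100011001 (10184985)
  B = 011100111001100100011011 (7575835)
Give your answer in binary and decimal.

Apply | to each column (1 where either bit is 1):
  100110110110100100011001
| 011100111001100100011011
--------------------------
  111110111111100100011011

Answer: 111110111111100100011011 (16513307)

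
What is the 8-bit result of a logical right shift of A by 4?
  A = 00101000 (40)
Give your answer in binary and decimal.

Logical shift right by 4: drop the bottom 4 bit(s), prepend 4 zero(s) on the left.
  00101000  ->  keep [0010], discard [1000], prepend 0000
= 00000010

Answer: 00000010 (2)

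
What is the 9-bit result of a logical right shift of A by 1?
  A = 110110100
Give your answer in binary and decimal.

Logical shift right by 1: drop the bottom 1 bit(s), prepend 1 zero(s) on the left.
  110110100  ->  keep [11011010], discard [0], prepend 0
= 011011010

Answer: 011011010 (218)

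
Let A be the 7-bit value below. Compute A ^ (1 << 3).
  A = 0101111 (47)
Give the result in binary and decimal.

Mask = 1 << 3 = 0001000
Bit 3 of A is 1; XOR with the mask flips it to 0.
  0101111
^ 0001000
---------
  0100111

Answer: 0100111 (39)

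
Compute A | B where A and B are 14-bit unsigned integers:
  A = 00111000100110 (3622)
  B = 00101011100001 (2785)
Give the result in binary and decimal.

Apply | to each column (1 where either bit is 1):
  00111000100110
| 00101011100001
----------------
  00111011100111

Answer: 00111011100111 (3815)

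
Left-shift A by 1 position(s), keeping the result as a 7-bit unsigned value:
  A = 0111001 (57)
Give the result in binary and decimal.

Shift left by 1: drop the top 1 bit(s), append 1 zero(s) on the right.
  0111001  ->  discard [0], keep [111001], append 0
= 1110010

Answer: 1110010 (114)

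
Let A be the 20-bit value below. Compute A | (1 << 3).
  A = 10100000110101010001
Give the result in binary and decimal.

Mask = 1 << 3 = 00000000000000001000
Bit 3 of A is 0, so OR-ing with the mask flips it to 1.
  10100000110101010001
| 00000000000000001000
----------------------
  10100000110101011001

Answer: 10100000110101011001 (658777)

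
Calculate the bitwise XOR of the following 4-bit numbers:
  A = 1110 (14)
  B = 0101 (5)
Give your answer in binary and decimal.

Apply ^ to each column (1 where bits differ):
  1110
^ 0101
------
  1011

Answer: 1011 (11)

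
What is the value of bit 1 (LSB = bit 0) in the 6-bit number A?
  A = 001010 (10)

Bit 1 is the 2nd from the right.
  001010
      ^
That bit is 1.

Answer: 1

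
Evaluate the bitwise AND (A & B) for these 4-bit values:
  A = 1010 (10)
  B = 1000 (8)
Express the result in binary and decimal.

Apply & to each column (1 only where both bits are 1):
  1010
& 1000
------
  1000

Answer: 1000 (8)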